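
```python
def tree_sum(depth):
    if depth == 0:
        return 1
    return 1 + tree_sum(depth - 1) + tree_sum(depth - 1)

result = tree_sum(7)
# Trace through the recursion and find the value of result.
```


tree_sum(7)
= 1 + tree_sum(6) + tree_sum(6)
= 1 + 2 * tree_sum(6)
tree_sum(k) = 2^(k+1) - 1
tree_sum(0) = 1
tree_sum(1) = 3
tree_sum(2) = 7
tree_sum(3) = 15
tree_sum(4) = 31
tree_sum(7) = 2^8 - 1 = 255


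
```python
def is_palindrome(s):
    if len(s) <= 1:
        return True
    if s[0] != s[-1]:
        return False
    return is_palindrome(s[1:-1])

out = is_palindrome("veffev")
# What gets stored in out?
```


is_palindrome("veffev")
"veffev": s[0]='v' == s[-1]='v' -> is_palindrome("effe")
"effe": s[0]='e' == s[-1]='e' -> is_palindrome("ff")
"ff": s[0]='f' == s[-1]='f' -> is_palindrome("")
"": len <= 1 -> True
= True


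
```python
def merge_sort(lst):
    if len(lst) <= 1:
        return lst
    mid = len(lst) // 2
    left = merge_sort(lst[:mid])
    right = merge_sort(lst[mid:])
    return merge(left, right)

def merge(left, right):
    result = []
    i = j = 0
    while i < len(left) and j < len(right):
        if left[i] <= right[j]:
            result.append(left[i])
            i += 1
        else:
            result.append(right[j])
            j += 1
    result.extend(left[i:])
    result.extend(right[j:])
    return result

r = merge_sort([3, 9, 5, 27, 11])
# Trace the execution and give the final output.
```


merge_sort([3, 9, 5, 27, 11])
Split into [3, 9] and [5, 27, 11]
Left sorted: [3, 9]
Right sorted: [5, 11, 27]
Merge [3, 9] and [5, 11, 27]
= [3, 5, 9, 11, 27]


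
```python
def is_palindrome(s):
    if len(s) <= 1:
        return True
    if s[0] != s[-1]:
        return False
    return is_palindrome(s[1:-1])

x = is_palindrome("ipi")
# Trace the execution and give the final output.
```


is_palindrome("ipi")
"ipi": s[0]='i' == s[-1]='i' -> is_palindrome("p")
"p": len <= 1 -> True
= True


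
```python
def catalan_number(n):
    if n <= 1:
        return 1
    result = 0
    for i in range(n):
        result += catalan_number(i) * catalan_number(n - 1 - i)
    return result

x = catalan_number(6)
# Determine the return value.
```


catalan_number(6)
= sum of catalan_number(i) * catalan_number(6-1-i) for i in 0..5
First compute sub-values bottom-up:
  catalan_number(0) = 1, catalan_number(1) = 1
  catalan_number(2) = 1*1 + 1*1 = 2
  catalan_number(3) = 1*2 + 1*1 + 2*1 = 5
  catalan_number(4) = 1*5 + 1*2 + 2*1 + 5*1 = 14
  catalan_number(5) = 1*14 + 1*5 + 2*2 + 5*1 + 14*1 = 42
Now catalan_number(6):
  catalan_number(0)*catalan_number(5) = 1*42 = 42
  catalan_number(1)*catalan_number(4) = 1*14 = 14
  catalan_number(2)*catalan_number(3) = 2*5 = 10
  catalan_number(3)*catalan_number(2) = 5*2 = 10
  catalan_number(4)*catalan_number(1) = 14*1 = 14
  catalan_number(5)*catalan_number(0) = 42*1 = 42
= 42 + 14 + 10 + 10 + 14 + 42
= 132


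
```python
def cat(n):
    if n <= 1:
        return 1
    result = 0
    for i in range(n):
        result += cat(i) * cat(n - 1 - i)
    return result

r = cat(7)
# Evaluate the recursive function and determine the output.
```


cat(7)
= sum of cat(i) * cat(7-1-i) for i in 0..6
First compute sub-values bottom-up:
  cat(0) = 1, cat(1) = 1
  cat(2) = 1*1 + 1*1 = 2
  cat(3) = 1*2 + 1*1 + 2*1 = 5
  cat(4) = 1*5 + 1*2 + 2*1 + 5*1 = 14
  cat(5) = 1*14 + 1*5 + 2*2 + 5*1 + 14*1 = 42
  cat(6) = 1*42 + 1*14 + 2*5 + 5*2 + 14*1 + 42*1 = 132
Now cat(7):
  cat(0)*cat(6) = 1*132 = 132
  cat(1)*cat(5) = 1*42 = 42
  cat(2)*cat(4) = 2*14 = 28
  cat(3)*cat(3) = 5*5 = 25
  cat(4)*cat(2) = 14*2 = 28
  cat(5)*cat(1) = 42*1 = 42
  cat(6)*cat(0) = 132*1 = 132
= 132 + 42 + 28 + 25 + 28 + 42 + 132
= 429


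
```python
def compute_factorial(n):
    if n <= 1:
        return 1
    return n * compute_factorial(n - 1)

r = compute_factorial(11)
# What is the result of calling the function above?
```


compute_factorial(11)
= 11 * compute_factorial(10)
= 11 * 10 * compute_factorial(9)
= 11 * 10 * 9 * compute_factorial(8)
= 11 * 10 * 9 * 8 * compute_factorial(7)
= 11 * 10 * 9 * 8 * 7 * compute_factorial(6)
= 11 * 10 * 9 * 8 * 7 * 6 * compute_factorial(5)
= 11 * 10 * 9 * 8 * 7 * 6 * 5 * compute_factorial(4)
= 11 * 10 * 9 * 8 * 7 * 6 * 5 * 4 * compute_factorial(3)
= 11 * 10 * 9 * 8 * 7 * 6 * 5 * 4 * 3 * compute_factorial(2)
= 11 * 10 * 9 * 8 * 7 * 6 * 5 * 4 * 3 * 2 * compute_factorial(1)
= 11 * 10 * 9 * 8 * 7 * 6 * 5 * 4 * 3 * 2 * 1
= 39916800


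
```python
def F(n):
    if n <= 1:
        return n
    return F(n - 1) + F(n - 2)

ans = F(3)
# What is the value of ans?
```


F(3)
= F(2) + F(1)
Computing bottom-up: F(0)=0, F(1)=1, F(2)=1, F(3)=2
= 2


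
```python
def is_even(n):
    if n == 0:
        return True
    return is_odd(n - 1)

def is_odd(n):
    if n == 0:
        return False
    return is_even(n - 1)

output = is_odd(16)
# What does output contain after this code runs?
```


is_odd(16)
= is_even(15)
= is_odd(14)
= is_even(13)
= is_odd(12)
= is_even(11)
= is_odd(10)
= is_even(9)
= is_odd(8)
= is_even(7)
= is_odd(6)
= is_even(5)
= is_odd(4)
= is_even(3)
= is_odd(2)
= is_even(1)
= is_odd(0)
n == 0: return False
= False


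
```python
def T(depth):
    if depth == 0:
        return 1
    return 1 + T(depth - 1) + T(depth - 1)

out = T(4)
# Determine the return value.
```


T(4)
= 1 + T(3) + T(3)
= 1 + 2 * T(3)
T(k) = 2^(k+1) - 1
T(0) = 1
T(1) = 3
T(2) = 7
T(3) = 15
T(4) = 31
T(4) = 2^5 - 1 = 31


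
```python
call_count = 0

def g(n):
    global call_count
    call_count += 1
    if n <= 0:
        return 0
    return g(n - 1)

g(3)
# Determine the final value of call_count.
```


g(3) calls g(2) calls ... calls g(0)
Total calls: 3 + 1 (for base case) = 4


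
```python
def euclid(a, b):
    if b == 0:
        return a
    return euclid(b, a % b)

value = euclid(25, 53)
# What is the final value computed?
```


euclid(25, 53)
= euclid(53, 25 % 53) = euclid(53, 25)
= euclid(25, 53 % 25) = euclid(25, 3)
= euclid(3, 25 % 3) = euclid(3, 1)
= euclid(1, 3 % 1) = euclid(1, 0)
b == 0, return a = 1


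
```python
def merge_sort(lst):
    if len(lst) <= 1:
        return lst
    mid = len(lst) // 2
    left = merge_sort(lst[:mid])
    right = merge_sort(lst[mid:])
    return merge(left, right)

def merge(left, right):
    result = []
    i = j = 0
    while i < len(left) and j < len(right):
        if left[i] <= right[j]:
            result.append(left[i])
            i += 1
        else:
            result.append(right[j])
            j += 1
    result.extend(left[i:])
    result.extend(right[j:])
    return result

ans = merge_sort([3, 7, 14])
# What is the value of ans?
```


merge_sort([3, 7, 14])
Split into [3] and [7, 14]
Left sorted: [3]
Right sorted: [7, 14]
Merge [3] and [7, 14]
= [3, 7, 14]


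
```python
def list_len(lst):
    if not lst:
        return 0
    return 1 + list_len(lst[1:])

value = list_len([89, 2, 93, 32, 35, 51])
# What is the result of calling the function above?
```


list_len([89, 2, 93, 32, 35, 51])
= 1 + list_len([2, 93, 32, 35, 51])
= 1 + 1 + list_len([93, 32, 35, 51])
= 1 + 1 + 1 + list_len([32, 35, 51])
= 1 + 1 + 1 + 1 + list_len([35, 51])
= 1 + 1 + 1 + 1 + 1 + list_len([51])
= 1 + 1 + 1 + 1 + 1 + 1 + list_len([])
= 1 + 1 + 1 + 1 + 1 + 1 + 0
= 6


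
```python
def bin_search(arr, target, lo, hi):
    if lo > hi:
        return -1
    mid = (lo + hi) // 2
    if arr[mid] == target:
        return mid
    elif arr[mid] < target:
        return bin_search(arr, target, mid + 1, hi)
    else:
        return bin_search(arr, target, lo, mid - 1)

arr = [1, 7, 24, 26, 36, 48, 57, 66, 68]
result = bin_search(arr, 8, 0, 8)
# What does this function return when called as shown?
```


bin_search(arr, 8, 0, 8)
lo=0, hi=8, mid=4, arr[mid]=36
36 > 8, search left half
lo=0, hi=3, mid=1, arr[mid]=7
7 < 8, search right half
lo=2, hi=3, mid=2, arr[mid]=24
24 > 8, search left half
lo > hi, target not found, return -1
= -1


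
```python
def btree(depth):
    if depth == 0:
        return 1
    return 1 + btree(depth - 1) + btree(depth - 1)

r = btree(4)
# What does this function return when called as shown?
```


btree(4)
= 1 + btree(3) + btree(3)
= 1 + 2 * btree(3)
btree(k) = 2^(k+1) - 1
btree(0) = 1
btree(1) = 3
btree(2) = 7
btree(3) = 15
btree(4) = 31
btree(4) = 2^5 - 1 = 31


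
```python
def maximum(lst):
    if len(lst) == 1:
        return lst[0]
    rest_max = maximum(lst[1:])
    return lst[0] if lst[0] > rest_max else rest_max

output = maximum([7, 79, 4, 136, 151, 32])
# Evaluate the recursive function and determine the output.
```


maximum([7, 79, 4, 136, 151, 32])
= compare 7 with maximum([79, 4, 136, 151, 32])
= compare 79 with maximum([4, 136, 151, 32])
= compare 4 with maximum([136, 151, 32])
= compare 136 with maximum([151, 32])
= compare 151 with maximum([32])
Base: maximum([32]) = 32
compare 151 with 32: max = 151
compare 136 with 151: max = 151
compare 4 with 151: max = 151
compare 79 with 151: max = 151
compare 7 with 151: max = 151
= 151


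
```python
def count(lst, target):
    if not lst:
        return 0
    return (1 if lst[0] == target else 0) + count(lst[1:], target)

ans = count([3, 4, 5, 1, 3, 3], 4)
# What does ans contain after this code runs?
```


count([3, 4, 5, 1, 3, 3], 4)
lst[0]=3 != 4: 0 + count([4, 5, 1, 3, 3], 4)
lst[0]=4 == 4: 1 + count([5, 1, 3, 3], 4)
lst[0]=5 != 4: 0 + count([1, 3, 3], 4)
lst[0]=1 != 4: 0 + count([3, 3], 4)
lst[0]=3 != 4: 0 + count([3], 4)
lst[0]=3 != 4: 0 + count([], 4)
= 1


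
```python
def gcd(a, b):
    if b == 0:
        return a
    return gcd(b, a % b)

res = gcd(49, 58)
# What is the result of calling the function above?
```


gcd(49, 58)
= gcd(58, 49 % 58) = gcd(58, 49)
= gcd(49, 58 % 49) = gcd(49, 9)
= gcd(9, 49 % 9) = gcd(9, 4)
= gcd(4, 9 % 4) = gcd(4, 1)
= gcd(1, 4 % 1) = gcd(1, 0)
b == 0, return a = 1


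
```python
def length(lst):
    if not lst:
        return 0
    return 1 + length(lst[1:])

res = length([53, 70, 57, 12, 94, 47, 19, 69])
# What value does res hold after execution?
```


length([53, 70, 57, 12, 94, 47, 19, 69])
= 1 + length([70, 57, 12, 94, 47, 19, 69])
= 1 + 1 + length([57, 12, 94, 47, 19, 69])
= 1 + 1 + 1 + length([12, 94, 47, 19, 69])
= 1 + 1 + 1 + 1 + length([94, 47, 19, 69])
= 1 + 1 + 1 + 1 + 1 + length([47, 19, 69])
= 1 + 1 + 1 + 1 + 1 + 1 + length([19, 69])
= 1 + 1 + 1 + 1 + 1 + 1 + 1 + length([69])
= 1 + 1 + 1 + 1 + 1 + 1 + 1 + 1 + length([])
= 1 + 1 + 1 + 1 + 1 + 1 + 1 + 1 + 0
= 8


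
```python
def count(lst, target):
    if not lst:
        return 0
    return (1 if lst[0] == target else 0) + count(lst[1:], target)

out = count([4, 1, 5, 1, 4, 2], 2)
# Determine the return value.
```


count([4, 1, 5, 1, 4, 2], 2)
lst[0]=4 != 2: 0 + count([1, 5, 1, 4, 2], 2)
lst[0]=1 != 2: 0 + count([5, 1, 4, 2], 2)
lst[0]=5 != 2: 0 + count([1, 4, 2], 2)
lst[0]=1 != 2: 0 + count([4, 2], 2)
lst[0]=4 != 2: 0 + count([2], 2)
lst[0]=2 == 2: 1 + count([], 2)
= 1


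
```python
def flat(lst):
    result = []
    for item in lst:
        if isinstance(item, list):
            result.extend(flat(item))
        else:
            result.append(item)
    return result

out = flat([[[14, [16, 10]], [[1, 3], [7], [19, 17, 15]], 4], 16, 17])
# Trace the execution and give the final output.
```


flat([[[14, [16, 10]], [[1, 3], [7], [19, 17, 15]], 4], 16, 17])
Processing each element:
  [[14, [16, 10]], [[1, 3], [7], [19, 17, 15]], 4] is a list -> flat recursively -> [14, 16, 10, 1, 3, 7, 19, 17, 15, 4]
  16 is not a list -> append 16
  17 is not a list -> append 17
= [14, 16, 10, 1, 3, 7, 19, 17, 15, 4, 16, 17]


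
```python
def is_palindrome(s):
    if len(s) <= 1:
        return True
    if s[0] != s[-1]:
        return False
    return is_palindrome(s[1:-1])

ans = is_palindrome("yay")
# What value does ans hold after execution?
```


is_palindrome("yay")
"yay": s[0]='y' == s[-1]='y' -> is_palindrome("a")
"a": len <= 1 -> True
= True


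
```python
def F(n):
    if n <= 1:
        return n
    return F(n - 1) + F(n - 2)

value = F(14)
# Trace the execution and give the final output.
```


F(14)
= F(13) + F(12)
= (F(12) + F(11)) + F(12)
Computing bottom-up: F(0)=0, F(1)=1, F(2)=1, F(3)=2, F(4)=3, F(5)=5, F(6)=8, F(7)=13, F(8)=21, F(9)=34, F(10)=55, F(11)=89, F(12)=144, F(13)=233, F(14)=377
= 377


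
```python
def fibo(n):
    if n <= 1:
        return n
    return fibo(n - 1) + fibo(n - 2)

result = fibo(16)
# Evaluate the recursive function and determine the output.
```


fibo(16)
= fibo(15) + fibo(14)
= (fibo(14) + fibo(13)) + fibo(14)
Computing bottom-up: fibo(0)=0, fibo(1)=1, fibo(2)=1, fibo(3)=2, fibo(4)=3, fibo(5)=5, fibo(6)=8, fibo(7)=13, fibo(8)=21, fibo(9)=34, fibo(10)=55, fibo(11)=89, fibo(12)=144, fibo(13)=233, fibo(14)=377, fibo(15)=610, fibo(16)=987
= 987


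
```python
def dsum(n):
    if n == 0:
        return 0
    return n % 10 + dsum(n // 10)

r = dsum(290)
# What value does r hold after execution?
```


dsum(290)
= 0 + dsum(29)
= 0 + 9 + dsum(2)
= 0 + 9 + 2 + dsum(0)
= 0 + 9 + 2 + 0
= 11


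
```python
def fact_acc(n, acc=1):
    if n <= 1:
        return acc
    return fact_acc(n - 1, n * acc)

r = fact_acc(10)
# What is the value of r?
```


fact_acc(10, 1)
= fact_acc(9, 10 * 1) = fact_acc(9, 10)
= fact_acc(8, 9 * 10) = fact_acc(8, 90)
= fact_acc(7, 8 * 90) = fact_acc(7, 720)
= fact_acc(6, 7 * 720) = fact_acc(6, 5040)
= fact_acc(5, 6 * 5040) = fact_acc(5, 30240)
= fact_acc(4, 5 * 30240) = fact_acc(4, 151200)
= fact_acc(3, 4 * 151200) = fact_acc(3, 604800)
= fact_acc(2, 3 * 604800) = fact_acc(2, 1814400)
= fact_acc(1, 2 * 1814400) = fact_acc(1, 3628800)
n <= 1, return acc = 3628800


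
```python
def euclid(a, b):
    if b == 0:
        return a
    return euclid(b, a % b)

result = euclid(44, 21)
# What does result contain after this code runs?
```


euclid(44, 21)
= euclid(21, 44 % 21) = euclid(21, 2)
= euclid(2, 21 % 2) = euclid(2, 1)
= euclid(1, 2 % 1) = euclid(1, 0)
b == 0, return a = 1


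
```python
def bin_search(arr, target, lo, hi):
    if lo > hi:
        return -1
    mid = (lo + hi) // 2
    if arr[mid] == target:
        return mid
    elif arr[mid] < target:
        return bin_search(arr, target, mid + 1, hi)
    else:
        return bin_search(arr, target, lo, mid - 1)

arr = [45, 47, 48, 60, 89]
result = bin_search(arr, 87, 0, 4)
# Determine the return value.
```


bin_search(arr, 87, 0, 4)
lo=0, hi=4, mid=2, arr[mid]=48
48 < 87, search right half
lo=3, hi=4, mid=3, arr[mid]=60
60 < 87, search right half
lo=4, hi=4, mid=4, arr[mid]=89
89 > 87, search left half
lo > hi, target not found, return -1
= -1


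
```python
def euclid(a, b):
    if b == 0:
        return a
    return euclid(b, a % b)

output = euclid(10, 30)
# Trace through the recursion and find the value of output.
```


euclid(10, 30)
= euclid(30, 10 % 30) = euclid(30, 10)
= euclid(10, 30 % 10) = euclid(10, 0)
b == 0, return a = 10


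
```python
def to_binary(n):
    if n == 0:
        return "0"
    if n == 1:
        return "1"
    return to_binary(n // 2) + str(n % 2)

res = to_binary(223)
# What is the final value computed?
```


to_binary(223)
= to_binary(111) + "1"
= to_binary(55) + "1" + "1"
= to_binary(27) + "1" + "1" + "1"
= to_binary(13) + "1" + "1" + "1" + "1"
= to_binary(6) + "1" + "1" + "1" + "1" + "1"
= to_binary(3) + "0" + "1" + "1" + "1" + "1" + "1"
= to_binary(1) + "1" + "0" + "1" + "1" + "1" + "1" + "1"
= "1" + "1" + "0" + "1" + "1" + "1" + "1" + "1"
= "11011111"


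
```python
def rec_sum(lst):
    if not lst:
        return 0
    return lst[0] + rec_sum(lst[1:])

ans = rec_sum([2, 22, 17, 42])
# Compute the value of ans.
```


rec_sum([2, 22, 17, 42])
= 2 + rec_sum([22, 17, 42])
= 2 + 22 + rec_sum([17, 42])
= 2 + 22 + 17 + rec_sum([42])
= 2 + 22 + 17 + 42 + rec_sum([])
= 2 + 22 + 17 + 42 + 0
= 83


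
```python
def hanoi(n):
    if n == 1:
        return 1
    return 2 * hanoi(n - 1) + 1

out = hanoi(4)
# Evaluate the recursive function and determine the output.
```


hanoi(4)
= 2 * hanoi(3) + 1
= 2 * (2 * hanoi(2) + 1) + 1
= 2 * (2 * (2 * hanoi(1) + 1) + 1) + 1
Now compute bottom-up:
hanoi(1) = 1
hanoi(2) = 2 * 1 + 1 = 3
hanoi(3) = 2 * 3 + 1 = 7
hanoi(4) = 2 * 7 + 1 = 15
= 15


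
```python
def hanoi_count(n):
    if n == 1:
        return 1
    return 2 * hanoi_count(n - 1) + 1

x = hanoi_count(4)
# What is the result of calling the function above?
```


hanoi_count(4)
= 2 * hanoi_count(3) + 1
= 2 * (2 * hanoi_count(2) + 1) + 1
= 2 * (2 * (2 * hanoi_count(1) + 1) + 1) + 1
Now compute bottom-up:
hanoi_count(1) = 1
hanoi_count(2) = 2 * 1 + 1 = 3
hanoi_count(3) = 2 * 3 + 1 = 7
hanoi_count(4) = 2 * 7 + 1 = 15
= 15


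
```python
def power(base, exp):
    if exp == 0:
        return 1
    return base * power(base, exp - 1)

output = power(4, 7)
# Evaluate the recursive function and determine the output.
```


power(4, 7)
= 4 * power(4, 6)
= 4 * 4 * power(4, 5)
= 4 * 4 * 4 * power(4, 4)
= 4 * 4 * 4 * 4 * power(4, 3)
= 4 * 4 * 4 * 4 * 4 * power(4, 2)
= 4 * 4 * 4 * 4 * 4 * 4 * power(4, 1)
= 4 * 4 * 4 * 4 * 4 * 4 * 4 * power(4, 0)
= 4 * 4 * 4 * 4 * 4 * 4 * 4 * 1
= 16384


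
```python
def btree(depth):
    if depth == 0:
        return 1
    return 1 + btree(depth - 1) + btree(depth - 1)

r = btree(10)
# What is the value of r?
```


btree(10)
= 1 + btree(9) + btree(9)
= 1 + 2 * btree(9)
btree(k) = 2^(k+1) - 1
btree(0) = 1
btree(1) = 3
btree(2) = 7
btree(3) = 15
btree(4) = 31
btree(10) = 2^11 - 1 = 2047


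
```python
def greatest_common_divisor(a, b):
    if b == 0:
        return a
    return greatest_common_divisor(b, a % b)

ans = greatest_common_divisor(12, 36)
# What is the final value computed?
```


greatest_common_divisor(12, 36)
= greatest_common_divisor(36, 12 % 36) = greatest_common_divisor(36, 12)
= greatest_common_divisor(12, 36 % 12) = greatest_common_divisor(12, 0)
b == 0, return a = 12


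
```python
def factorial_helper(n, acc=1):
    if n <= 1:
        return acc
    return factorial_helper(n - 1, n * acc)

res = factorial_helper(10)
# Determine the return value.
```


factorial_helper(10, 1)
= factorial_helper(9, 10 * 1) = factorial_helper(9, 10)
= factorial_helper(8, 9 * 10) = factorial_helper(8, 90)
= factorial_helper(7, 8 * 90) = factorial_helper(7, 720)
= factorial_helper(6, 7 * 720) = factorial_helper(6, 5040)
= factorial_helper(5, 6 * 5040) = factorial_helper(5, 30240)
= factorial_helper(4, 5 * 30240) = factorial_helper(4, 151200)
= factorial_helper(3, 4 * 151200) = factorial_helper(3, 604800)
= factorial_helper(2, 3 * 604800) = factorial_helper(2, 1814400)
= factorial_helper(1, 2 * 1814400) = factorial_helper(1, 3628800)
n <= 1, return acc = 3628800


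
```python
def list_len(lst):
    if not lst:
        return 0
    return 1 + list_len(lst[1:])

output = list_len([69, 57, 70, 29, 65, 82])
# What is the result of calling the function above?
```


list_len([69, 57, 70, 29, 65, 82])
= 1 + list_len([57, 70, 29, 65, 82])
= 1 + 1 + list_len([70, 29, 65, 82])
= 1 + 1 + 1 + list_len([29, 65, 82])
= 1 + 1 + 1 + 1 + list_len([65, 82])
= 1 + 1 + 1 + 1 + 1 + list_len([82])
= 1 + 1 + 1 + 1 + 1 + 1 + list_len([])
= 1 + 1 + 1 + 1 + 1 + 1 + 0
= 6


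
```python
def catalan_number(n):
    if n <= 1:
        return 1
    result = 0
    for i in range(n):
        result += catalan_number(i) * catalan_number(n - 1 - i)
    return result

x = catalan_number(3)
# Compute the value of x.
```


catalan_number(3)
= sum of catalan_number(i) * catalan_number(3-1-i) for i in 0..2
First compute sub-values bottom-up:
  catalan_number(0) = 1, catalan_number(1) = 1
  catalan_number(2) = 1*1 + 1*1 = 2
Now catalan_number(3):
  catalan_number(0)*catalan_number(2) = 1*2 = 2
  catalan_number(1)*catalan_number(1) = 1*1 = 1
  catalan_number(2)*catalan_number(0) = 2*1 = 2
= 2 + 1 + 2
= 5


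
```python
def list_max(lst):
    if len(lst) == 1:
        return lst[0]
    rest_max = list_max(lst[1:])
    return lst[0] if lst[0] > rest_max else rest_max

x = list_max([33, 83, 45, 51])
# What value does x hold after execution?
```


list_max([33, 83, 45, 51])
= compare 33 with list_max([83, 45, 51])
= compare 83 with list_max([45, 51])
= compare 45 with list_max([51])
Base: list_max([51]) = 51
compare 45 with 51: max = 51
compare 83 with 51: max = 83
compare 33 with 83: max = 83
= 83


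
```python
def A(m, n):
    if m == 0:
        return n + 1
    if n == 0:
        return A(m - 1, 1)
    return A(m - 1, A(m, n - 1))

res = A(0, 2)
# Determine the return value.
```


A(0, 2)
m == 0: return 2 + 1 = 3
= 3


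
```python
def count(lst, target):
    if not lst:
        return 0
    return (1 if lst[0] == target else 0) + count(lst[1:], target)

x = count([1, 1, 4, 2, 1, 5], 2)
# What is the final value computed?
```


count([1, 1, 4, 2, 1, 5], 2)
lst[0]=1 != 2: 0 + count([1, 4, 2, 1, 5], 2)
lst[0]=1 != 2: 0 + count([4, 2, 1, 5], 2)
lst[0]=4 != 2: 0 + count([2, 1, 5], 2)
lst[0]=2 == 2: 1 + count([1, 5], 2)
lst[0]=1 != 2: 0 + count([5], 2)
lst[0]=5 != 2: 0 + count([], 2)
= 1


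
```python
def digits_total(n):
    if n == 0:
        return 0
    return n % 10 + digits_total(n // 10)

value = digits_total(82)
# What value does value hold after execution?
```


digits_total(82)
= 2 + digits_total(8)
= 2 + 8 + digits_total(0)
= 2 + 8 + 0
= 10


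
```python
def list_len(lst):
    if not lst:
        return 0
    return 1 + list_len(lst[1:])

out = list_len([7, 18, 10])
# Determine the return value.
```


list_len([7, 18, 10])
= 1 + list_len([18, 10])
= 1 + 1 + list_len([10])
= 1 + 1 + 1 + list_len([])
= 1 + 1 + 1 + 0
= 3


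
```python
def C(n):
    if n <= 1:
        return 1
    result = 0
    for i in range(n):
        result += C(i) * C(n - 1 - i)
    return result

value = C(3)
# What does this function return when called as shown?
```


C(3)
= sum of C(i) * C(3-1-i) for i in 0..2
First compute sub-values bottom-up:
  C(0) = 1, C(1) = 1
  C(2) = 1*1 + 1*1 = 2
Now C(3):
  C(0)*C(2) = 1*2 = 2
  C(1)*C(1) = 1*1 = 1
  C(2)*C(0) = 2*1 = 2
= 2 + 1 + 2
= 5


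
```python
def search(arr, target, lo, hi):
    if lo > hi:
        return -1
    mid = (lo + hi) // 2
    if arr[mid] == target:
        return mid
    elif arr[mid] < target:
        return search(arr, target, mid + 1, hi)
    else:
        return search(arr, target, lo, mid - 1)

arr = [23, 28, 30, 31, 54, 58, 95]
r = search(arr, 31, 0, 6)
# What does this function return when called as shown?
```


search(arr, 31, 0, 6)
lo=0, hi=6, mid=3, arr[mid]=31
arr[3] == 31, found at index 3
= 3


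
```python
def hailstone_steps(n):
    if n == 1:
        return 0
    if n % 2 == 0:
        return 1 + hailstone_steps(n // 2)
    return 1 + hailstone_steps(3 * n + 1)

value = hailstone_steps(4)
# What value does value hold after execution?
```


hailstone_steps(4)
4 is even -> hailstone_steps(2)
2 is even -> hailstone_steps(1)
Reached 1 after 2 steps
= 2


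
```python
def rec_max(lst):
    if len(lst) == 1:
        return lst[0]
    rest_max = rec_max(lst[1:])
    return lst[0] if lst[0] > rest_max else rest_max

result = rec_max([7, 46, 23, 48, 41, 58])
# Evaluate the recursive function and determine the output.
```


rec_max([7, 46, 23, 48, 41, 58])
= compare 7 with rec_max([46, 23, 48, 41, 58])
= compare 46 with rec_max([23, 48, 41, 58])
= compare 23 with rec_max([48, 41, 58])
= compare 48 with rec_max([41, 58])
= compare 41 with rec_max([58])
Base: rec_max([58]) = 58
compare 41 with 58: max = 58
compare 48 with 58: max = 58
compare 23 with 58: max = 58
compare 46 with 58: max = 58
compare 7 with 58: max = 58
= 58


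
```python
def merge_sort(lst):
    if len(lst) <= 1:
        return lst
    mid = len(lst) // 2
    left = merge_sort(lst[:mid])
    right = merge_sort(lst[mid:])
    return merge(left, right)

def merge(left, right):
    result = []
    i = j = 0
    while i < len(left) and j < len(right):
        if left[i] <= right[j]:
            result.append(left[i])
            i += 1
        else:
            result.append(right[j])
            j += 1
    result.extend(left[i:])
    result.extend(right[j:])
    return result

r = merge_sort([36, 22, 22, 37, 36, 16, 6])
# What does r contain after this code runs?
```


merge_sort([36, 22, 22, 37, 36, 16, 6])
Split into [36, 22, 22] and [37, 36, 16, 6]
Left sorted: [22, 22, 36]
Right sorted: [6, 16, 36, 37]
Merge [22, 22, 36] and [6, 16, 36, 37]
= [6, 16, 22, 22, 36, 36, 37]


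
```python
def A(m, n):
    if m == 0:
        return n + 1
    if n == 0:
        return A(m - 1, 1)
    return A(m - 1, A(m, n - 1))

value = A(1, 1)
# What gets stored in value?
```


A(1, 1)
= A(0, A(1, 0))
First compute A(1, 0) = 2
= A(0, 2)
= 3


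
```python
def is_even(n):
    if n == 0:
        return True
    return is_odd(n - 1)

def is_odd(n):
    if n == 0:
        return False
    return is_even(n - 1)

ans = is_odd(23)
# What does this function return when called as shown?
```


is_odd(23)
= is_even(22)
= is_odd(21)
= is_even(20)
= is_odd(19)
= is_even(18)
= is_odd(17)
= is_even(16)
= is_odd(15)
= is_even(14)
= is_odd(13)
= is_even(12)
= is_odd(11)
= is_even(10)
= is_odd(9)
= is_even(8)
= is_odd(7)
= is_even(6)
= is_odd(5)
= is_even(4)
= is_odd(3)
= is_even(2)
= is_odd(1)
= is_even(0)
n == 0: return True
= True


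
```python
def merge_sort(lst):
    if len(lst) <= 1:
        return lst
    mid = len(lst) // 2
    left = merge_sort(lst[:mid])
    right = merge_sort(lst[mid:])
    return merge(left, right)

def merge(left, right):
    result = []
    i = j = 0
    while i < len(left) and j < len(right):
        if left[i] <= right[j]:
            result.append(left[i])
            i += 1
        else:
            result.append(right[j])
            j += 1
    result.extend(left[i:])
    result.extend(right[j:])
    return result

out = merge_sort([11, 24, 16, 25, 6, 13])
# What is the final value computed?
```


merge_sort([11, 24, 16, 25, 6, 13])
Split into [11, 24, 16] and [25, 6, 13]
Left sorted: [11, 16, 24]
Right sorted: [6, 13, 25]
Merge [11, 16, 24] and [6, 13, 25]
= [6, 11, 13, 16, 24, 25]


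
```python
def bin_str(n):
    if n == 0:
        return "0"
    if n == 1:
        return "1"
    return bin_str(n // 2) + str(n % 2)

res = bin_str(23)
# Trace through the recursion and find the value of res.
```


bin_str(23)
= bin_str(11) + "1"
= bin_str(5) + "1" + "1"
= bin_str(2) + "1" + "1" + "1"
= bin_str(1) + "0" + "1" + "1" + "1"
= "1" + "0" + "1" + "1" + "1"
= "10111"


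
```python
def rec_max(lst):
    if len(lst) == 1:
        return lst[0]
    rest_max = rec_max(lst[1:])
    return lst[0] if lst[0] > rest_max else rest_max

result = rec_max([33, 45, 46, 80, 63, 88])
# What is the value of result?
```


rec_max([33, 45, 46, 80, 63, 88])
= compare 33 with rec_max([45, 46, 80, 63, 88])
= compare 45 with rec_max([46, 80, 63, 88])
= compare 46 with rec_max([80, 63, 88])
= compare 80 with rec_max([63, 88])
= compare 63 with rec_max([88])
Base: rec_max([88]) = 88
compare 63 with 88: max = 88
compare 80 with 88: max = 88
compare 46 with 88: max = 88
compare 45 with 88: max = 88
compare 33 with 88: max = 88
= 88


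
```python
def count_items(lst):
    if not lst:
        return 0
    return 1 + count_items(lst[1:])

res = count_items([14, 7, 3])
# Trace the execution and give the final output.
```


count_items([14, 7, 3])
= 1 + count_items([7, 3])
= 1 + 1 + count_items([3])
= 1 + 1 + 1 + count_items([])
= 1 + 1 + 1 + 0
= 3


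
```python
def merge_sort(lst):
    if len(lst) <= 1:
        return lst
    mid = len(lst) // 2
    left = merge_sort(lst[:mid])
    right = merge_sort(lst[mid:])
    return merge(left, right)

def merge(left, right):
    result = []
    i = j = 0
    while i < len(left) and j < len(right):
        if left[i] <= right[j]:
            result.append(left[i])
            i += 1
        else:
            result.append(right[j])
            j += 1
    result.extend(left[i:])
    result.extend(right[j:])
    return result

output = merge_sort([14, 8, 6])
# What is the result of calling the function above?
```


merge_sort([14, 8, 6])
Split into [14] and [8, 6]
Left sorted: [14]
Right sorted: [6, 8]
Merge [14] and [6, 8]
= [6, 8, 14]


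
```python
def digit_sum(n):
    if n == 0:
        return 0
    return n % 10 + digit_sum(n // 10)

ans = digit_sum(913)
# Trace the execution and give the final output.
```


digit_sum(913)
= 3 + digit_sum(91)
= 3 + 1 + digit_sum(9)
= 3 + 1 + 9 + digit_sum(0)
= 3 + 1 + 9 + 0
= 13


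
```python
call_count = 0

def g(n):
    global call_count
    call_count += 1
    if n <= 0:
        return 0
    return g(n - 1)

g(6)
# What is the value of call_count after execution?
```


g(6) calls g(5) calls ... calls g(0)
Total calls: 6 + 1 (for base case) = 7


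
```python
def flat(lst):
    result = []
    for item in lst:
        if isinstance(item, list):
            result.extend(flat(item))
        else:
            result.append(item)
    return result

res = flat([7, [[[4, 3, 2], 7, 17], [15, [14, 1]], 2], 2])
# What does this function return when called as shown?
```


flat([7, [[[4, 3, 2], 7, 17], [15, [14, 1]], 2], 2])
Processing each element:
  7 is not a list -> append 7
  [[[4, 3, 2], 7, 17], [15, [14, 1]], 2] is a list -> flat recursively -> [4, 3, 2, 7, 17, 15, 14, 1, 2]
  2 is not a list -> append 2
= [7, 4, 3, 2, 7, 17, 15, 14, 1, 2, 2]


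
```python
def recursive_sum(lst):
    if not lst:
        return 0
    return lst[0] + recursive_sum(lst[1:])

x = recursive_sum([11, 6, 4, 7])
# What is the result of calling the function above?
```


recursive_sum([11, 6, 4, 7])
= 11 + recursive_sum([6, 4, 7])
= 11 + 6 + recursive_sum([4, 7])
= 11 + 6 + 4 + recursive_sum([7])
= 11 + 6 + 4 + 7 + recursive_sum([])
= 11 + 6 + 4 + 7 + 0
= 28


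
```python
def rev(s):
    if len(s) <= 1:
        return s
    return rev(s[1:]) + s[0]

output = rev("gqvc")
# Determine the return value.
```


rev("gqvc")
= rev("qvc") + "g"
= rev("vc") + "q" + "g"
= rev("c") + "v" + "q" + "g"
= "c" + "v" + "q" + "g"
= "cvqg"


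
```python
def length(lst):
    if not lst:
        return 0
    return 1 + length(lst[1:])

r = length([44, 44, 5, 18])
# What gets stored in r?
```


length([44, 44, 5, 18])
= 1 + length([44, 5, 18])
= 1 + 1 + length([5, 18])
= 1 + 1 + 1 + length([18])
= 1 + 1 + 1 + 1 + length([])
= 1 + 1 + 1 + 1 + 0
= 4


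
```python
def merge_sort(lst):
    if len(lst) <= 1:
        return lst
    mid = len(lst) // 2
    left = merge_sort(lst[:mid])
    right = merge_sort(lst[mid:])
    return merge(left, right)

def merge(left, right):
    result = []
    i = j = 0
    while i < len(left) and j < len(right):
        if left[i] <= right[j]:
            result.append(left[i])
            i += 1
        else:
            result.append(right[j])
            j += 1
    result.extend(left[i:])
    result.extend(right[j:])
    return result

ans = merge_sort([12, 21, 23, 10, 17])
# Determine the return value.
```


merge_sort([12, 21, 23, 10, 17])
Split into [12, 21] and [23, 10, 17]
Left sorted: [12, 21]
Right sorted: [10, 17, 23]
Merge [12, 21] and [10, 17, 23]
= [10, 12, 17, 21, 23]


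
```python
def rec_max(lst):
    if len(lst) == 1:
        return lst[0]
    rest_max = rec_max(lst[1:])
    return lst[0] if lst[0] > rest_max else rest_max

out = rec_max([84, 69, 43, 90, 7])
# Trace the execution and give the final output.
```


rec_max([84, 69, 43, 90, 7])
= compare 84 with rec_max([69, 43, 90, 7])
= compare 69 with rec_max([43, 90, 7])
= compare 43 with rec_max([90, 7])
= compare 90 with rec_max([7])
Base: rec_max([7]) = 7
compare 90 with 7: max = 90
compare 43 with 90: max = 90
compare 69 with 90: max = 90
compare 84 with 90: max = 90
= 90


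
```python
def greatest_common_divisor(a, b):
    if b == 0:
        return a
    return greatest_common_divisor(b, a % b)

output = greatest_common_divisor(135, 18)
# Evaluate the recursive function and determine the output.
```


greatest_common_divisor(135, 18)
= greatest_common_divisor(18, 135 % 18) = greatest_common_divisor(18, 9)
= greatest_common_divisor(9, 18 % 9) = greatest_common_divisor(9, 0)
b == 0, return a = 9


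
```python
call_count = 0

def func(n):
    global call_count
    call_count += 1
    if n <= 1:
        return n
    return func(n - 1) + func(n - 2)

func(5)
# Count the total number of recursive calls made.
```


func(5) calls func(4) and func(3); each non-base call branches into two more.
Let C(k) = total number of calls made by func(k), including the call to func(k) itself.
Base cases: C(0) = 1, C(1) = 1
Recurrence: C(k) = 1 + C(k-1) + C(k-2)
  C(2) = 1 + C(1) + C(0) = 1 + 1 + 1 = 3
  C(3) = 1 + C(2) + C(1) = 1 + 3 + 1 = 5
  C(4) = 1 + C(3) + C(2) = 1 + 5 + 3 = 9
  C(5) = 1 + C(4) + C(3) = 1 + 9 + 5 = 15
Total calls = C(5) = 15


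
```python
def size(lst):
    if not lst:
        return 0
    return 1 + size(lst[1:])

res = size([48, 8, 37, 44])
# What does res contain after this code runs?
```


size([48, 8, 37, 44])
= 1 + size([8, 37, 44])
= 1 + 1 + size([37, 44])
= 1 + 1 + 1 + size([44])
= 1 + 1 + 1 + 1 + size([])
= 1 + 1 + 1 + 1 + 0
= 4


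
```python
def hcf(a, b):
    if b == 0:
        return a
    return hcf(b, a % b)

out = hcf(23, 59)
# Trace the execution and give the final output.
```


hcf(23, 59)
= hcf(59, 23 % 59) = hcf(59, 23)
= hcf(23, 59 % 23) = hcf(23, 13)
= hcf(13, 23 % 13) = hcf(13, 10)
= hcf(10, 13 % 10) = hcf(10, 3)
= hcf(3, 10 % 3) = hcf(3, 1)
= hcf(1, 3 % 1) = hcf(1, 0)
b == 0, return a = 1


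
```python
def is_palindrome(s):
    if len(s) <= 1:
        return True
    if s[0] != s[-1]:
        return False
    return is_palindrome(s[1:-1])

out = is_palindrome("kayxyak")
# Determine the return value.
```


is_palindrome("kayxyak")
"kayxyak": s[0]='k' == s[-1]='k' -> is_palindrome("ayxya")
"ayxya": s[0]='a' == s[-1]='a' -> is_palindrome("yxy")
"yxy": s[0]='y' == s[-1]='y' -> is_palindrome("x")
"x": len <= 1 -> True
= True


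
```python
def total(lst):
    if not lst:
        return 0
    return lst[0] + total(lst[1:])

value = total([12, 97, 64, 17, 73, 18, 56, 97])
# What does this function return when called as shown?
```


total([12, 97, 64, 17, 73, 18, 56, 97])
= 12 + total([97, 64, 17, 73, 18, 56, 97])
= 12 + 97 + total([64, 17, 73, 18, 56, 97])
= 12 + 97 + 64 + total([17, 73, 18, 56, 97])
= 12 + 97 + 64 + 17 + total([73, 18, 56, 97])
= 12 + 97 + 64 + 17 + 73 + total([18, 56, 97])
= 12 + 97 + 64 + 17 + 73 + 18 + total([56, 97])
= 12 + 97 + 64 + 17 + 73 + 18 + 56 + total([97])
= 12 + 97 + 64 + 17 + 73 + 18 + 56 + 97 + total([])
= 12 + 97 + 64 + 17 + 73 + 18 + 56 + 97 + 0
= 434


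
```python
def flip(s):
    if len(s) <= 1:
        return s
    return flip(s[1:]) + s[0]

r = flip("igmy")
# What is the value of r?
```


flip("igmy")
= flip("gmy") + "i"
= flip("my") + "g" + "i"
= flip("y") + "m" + "g" + "i"
= "y" + "m" + "g" + "i"
= "ymgi"


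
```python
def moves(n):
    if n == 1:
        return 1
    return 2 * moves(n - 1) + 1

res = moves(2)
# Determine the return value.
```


moves(2)
= 2 * moves(1) + 1
Now compute bottom-up:
moves(1) = 1
moves(2) = 2 * 1 + 1 = 3
= 3


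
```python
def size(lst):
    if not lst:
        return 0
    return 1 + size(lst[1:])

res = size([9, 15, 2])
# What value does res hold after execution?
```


size([9, 15, 2])
= 1 + size([15, 2])
= 1 + 1 + size([2])
= 1 + 1 + 1 + size([])
= 1 + 1 + 1 + 0
= 3


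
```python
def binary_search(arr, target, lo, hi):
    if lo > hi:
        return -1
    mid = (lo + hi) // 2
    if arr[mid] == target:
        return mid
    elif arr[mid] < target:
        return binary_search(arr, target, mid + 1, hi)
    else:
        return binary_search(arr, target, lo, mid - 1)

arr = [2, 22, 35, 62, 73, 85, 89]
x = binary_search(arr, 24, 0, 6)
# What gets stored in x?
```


binary_search(arr, 24, 0, 6)
lo=0, hi=6, mid=3, arr[mid]=62
62 > 24, search left half
lo=0, hi=2, mid=1, arr[mid]=22
22 < 24, search right half
lo=2, hi=2, mid=2, arr[mid]=35
35 > 24, search left half
lo > hi, target not found, return -1
= -1


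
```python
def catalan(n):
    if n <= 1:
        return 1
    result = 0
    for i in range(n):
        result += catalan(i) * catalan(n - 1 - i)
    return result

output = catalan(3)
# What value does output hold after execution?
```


catalan(3)
= sum of catalan(i) * catalan(3-1-i) for i in 0..2
First compute sub-values bottom-up:
  catalan(0) = 1, catalan(1) = 1
  catalan(2) = 1*1 + 1*1 = 2
Now catalan(3):
  catalan(0)*catalan(2) = 1*2 = 2
  catalan(1)*catalan(1) = 1*1 = 1
  catalan(2)*catalan(0) = 2*1 = 2
= 2 + 1 + 2
= 5


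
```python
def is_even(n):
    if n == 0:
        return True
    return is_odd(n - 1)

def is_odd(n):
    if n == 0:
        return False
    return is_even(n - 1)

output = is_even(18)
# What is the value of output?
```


is_even(18)
= is_odd(17)
= is_even(16)
= is_odd(15)
= is_even(14)
= is_odd(13)
= is_even(12)
= is_odd(11)
= is_even(10)
= is_odd(9)
= is_even(8)
= is_odd(7)
= is_even(6)
= is_odd(5)
= is_even(4)
= is_odd(3)
= is_even(2)
= is_odd(1)
= is_even(0)
n == 0: return True
= True


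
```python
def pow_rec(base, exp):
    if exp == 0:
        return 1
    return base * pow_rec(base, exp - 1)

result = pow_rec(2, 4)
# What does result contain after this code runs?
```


pow_rec(2, 4)
= 2 * pow_rec(2, 3)
= 2 * 2 * pow_rec(2, 2)
= 2 * 2 * 2 * pow_rec(2, 1)
= 2 * 2 * 2 * 2 * pow_rec(2, 0)
= 2 * 2 * 2 * 2 * 1
= 16


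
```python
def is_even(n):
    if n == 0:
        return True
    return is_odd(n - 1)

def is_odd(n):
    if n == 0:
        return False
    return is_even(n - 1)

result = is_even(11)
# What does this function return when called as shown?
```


is_even(11)
= is_odd(10)
= is_even(9)
= is_odd(8)
= is_even(7)
= is_odd(6)
= is_even(5)
= is_odd(4)
= is_even(3)
= is_odd(2)
= is_even(1)
= is_odd(0)
n == 0: return False
= False


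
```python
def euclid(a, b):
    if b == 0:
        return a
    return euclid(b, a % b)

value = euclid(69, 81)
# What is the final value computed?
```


euclid(69, 81)
= euclid(81, 69 % 81) = euclid(81, 69)
= euclid(69, 81 % 69) = euclid(69, 12)
= euclid(12, 69 % 12) = euclid(12, 9)
= euclid(9, 12 % 9) = euclid(9, 3)
= euclid(3, 9 % 3) = euclid(3, 0)
b == 0, return a = 3


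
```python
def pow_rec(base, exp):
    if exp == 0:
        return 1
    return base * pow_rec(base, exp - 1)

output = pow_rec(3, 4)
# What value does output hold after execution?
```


pow_rec(3, 4)
= 3 * pow_rec(3, 3)
= 3 * 3 * pow_rec(3, 2)
= 3 * 3 * 3 * pow_rec(3, 1)
= 3 * 3 * 3 * 3 * pow_rec(3, 0)
= 3 * 3 * 3 * 3 * 1
= 81


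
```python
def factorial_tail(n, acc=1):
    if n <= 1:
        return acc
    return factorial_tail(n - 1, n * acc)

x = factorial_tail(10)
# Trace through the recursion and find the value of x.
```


factorial_tail(10, 1)
= factorial_tail(9, 10 * 1) = factorial_tail(9, 10)
= factorial_tail(8, 9 * 10) = factorial_tail(8, 90)
= factorial_tail(7, 8 * 90) = factorial_tail(7, 720)
= factorial_tail(6, 7 * 720) = factorial_tail(6, 5040)
= factorial_tail(5, 6 * 5040) = factorial_tail(5, 30240)
= factorial_tail(4, 5 * 30240) = factorial_tail(4, 151200)
= factorial_tail(3, 4 * 151200) = factorial_tail(3, 604800)
= factorial_tail(2, 3 * 604800) = factorial_tail(2, 1814400)
= factorial_tail(1, 2 * 1814400) = factorial_tail(1, 3628800)
n <= 1, return acc = 3628800


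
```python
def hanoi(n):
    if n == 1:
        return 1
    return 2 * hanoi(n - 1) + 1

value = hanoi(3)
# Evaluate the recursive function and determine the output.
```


hanoi(3)
= 2 * hanoi(2) + 1
= 2 * (2 * hanoi(1) + 1) + 1
Now compute bottom-up:
hanoi(1) = 1
hanoi(2) = 2 * 1 + 1 = 3
hanoi(3) = 2 * 3 + 1 = 7
= 7


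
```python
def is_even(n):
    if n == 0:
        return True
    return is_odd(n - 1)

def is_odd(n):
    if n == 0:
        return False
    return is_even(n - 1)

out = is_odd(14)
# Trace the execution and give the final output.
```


is_odd(14)
= is_even(13)
= is_odd(12)
= is_even(11)
= is_odd(10)
= is_even(9)
= is_odd(8)
= is_even(7)
= is_odd(6)
= is_even(5)
= is_odd(4)
= is_even(3)
= is_odd(2)
= is_even(1)
= is_odd(0)
n == 0: return False
= False
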